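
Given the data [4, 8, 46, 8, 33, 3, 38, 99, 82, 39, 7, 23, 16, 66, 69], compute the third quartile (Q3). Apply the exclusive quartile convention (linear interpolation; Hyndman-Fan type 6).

66

Step 1: Sort the data: [3, 4, 7, 8, 8, 16, 23, 33, 38, 39, 46, 66, 69, 82, 99]
Step 2: n = 15
Step 3: Using the exclusive quartile method:
  Q1 = 8
  Q2 (median) = 33
  Q3 = 66
  IQR = Q3 - Q1 = 66 - 8 = 58
Step 4: Q3 = 66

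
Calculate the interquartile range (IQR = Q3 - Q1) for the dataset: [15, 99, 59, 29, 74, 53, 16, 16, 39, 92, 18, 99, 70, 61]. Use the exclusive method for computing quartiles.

61

Step 1: Sort the data: [15, 16, 16, 18, 29, 39, 53, 59, 61, 70, 74, 92, 99, 99]
Step 2: n = 14
Step 3: Using the exclusive quartile method:
  Q1 = 17.5
  Q2 (median) = 56
  Q3 = 78.5
  IQR = Q3 - Q1 = 78.5 - 17.5 = 61
Step 4: IQR = 61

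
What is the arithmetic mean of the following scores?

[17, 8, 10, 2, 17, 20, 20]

13.4286

Step 1: Sum all values: 17 + 8 + 10 + 2 + 17 + 20 + 20 = 94
Step 2: Count the number of values: n = 7
Step 3: Mean = sum / n = 94 / 7 = 13.4286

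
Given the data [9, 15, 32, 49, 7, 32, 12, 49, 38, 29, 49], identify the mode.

49

Step 1: Count the frequency of each value:
  7: appears 1 time(s)
  9: appears 1 time(s)
  12: appears 1 time(s)
  15: appears 1 time(s)
  29: appears 1 time(s)
  32: appears 2 time(s)
  38: appears 1 time(s)
  49: appears 3 time(s)
Step 2: The value 49 appears most frequently (3 times).
Step 3: Mode = 49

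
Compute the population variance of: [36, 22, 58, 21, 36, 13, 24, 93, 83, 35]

666.49

Step 1: Compute the mean: (36 + 22 + 58 + 21 + 36 + 13 + 24 + 93 + 83 + 35) / 10 = 42.1
Step 2: Compute squared deviations from the mean:
  (36 - 42.1)^2 = 37.21
  (22 - 42.1)^2 = 404.01
  (58 - 42.1)^2 = 252.81
  (21 - 42.1)^2 = 445.21
  (36 - 42.1)^2 = 37.21
  (13 - 42.1)^2 = 846.81
  (24 - 42.1)^2 = 327.61
  (93 - 42.1)^2 = 2590.81
  (83 - 42.1)^2 = 1672.81
  (35 - 42.1)^2 = 50.41
Step 3: Sum of squared deviations = 6664.9
Step 4: Population variance = 6664.9 / 10 = 666.49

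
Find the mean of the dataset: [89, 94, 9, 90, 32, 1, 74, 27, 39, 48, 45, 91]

53.25

Step 1: Sum all values: 89 + 94 + 9 + 90 + 32 + 1 + 74 + 27 + 39 + 48 + 45 + 91 = 639
Step 2: Count the number of values: n = 12
Step 3: Mean = sum / n = 639 / 12 = 53.25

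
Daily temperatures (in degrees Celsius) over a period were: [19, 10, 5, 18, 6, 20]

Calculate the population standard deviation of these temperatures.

6.2183

Step 1: Compute the mean: 13
Step 2: Sum of squared deviations from the mean: 232
Step 3: Population variance = 232 / 6 = 38.6667
Step 4: Standard deviation = sqrt(38.6667) = 6.2183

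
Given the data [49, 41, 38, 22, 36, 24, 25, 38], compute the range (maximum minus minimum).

27

Step 1: Identify the maximum value: max = 49
Step 2: Identify the minimum value: min = 22
Step 3: Range = max - min = 49 - 22 = 27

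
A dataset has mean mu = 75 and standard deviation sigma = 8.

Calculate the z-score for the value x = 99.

3

Step 1: Recall the z-score formula: z = (x - mu) / sigma
Step 2: Substitute values: z = (99 - 75) / 8
Step 3: z = 24 / 8 = 3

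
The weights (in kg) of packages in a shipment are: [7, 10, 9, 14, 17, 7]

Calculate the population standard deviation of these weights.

3.6818

Step 1: Compute the mean: 10.6667
Step 2: Sum of squared deviations from the mean: 81.3333
Step 3: Population variance = 81.3333 / 6 = 13.5556
Step 4: Standard deviation = sqrt(13.5556) = 3.6818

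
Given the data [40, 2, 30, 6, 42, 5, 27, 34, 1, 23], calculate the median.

25

Step 1: Sort the data in ascending order: [1, 2, 5, 6, 23, 27, 30, 34, 40, 42]
Step 2: The number of values is n = 10.
Step 3: Since n is even, the median is the average of positions 5 and 6:
  Median = (23 + 27) / 2 = 25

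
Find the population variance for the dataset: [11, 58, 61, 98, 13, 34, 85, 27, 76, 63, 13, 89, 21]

920.3787

Step 1: Compute the mean: (11 + 58 + 61 + 98 + 13 + 34 + 85 + 27 + 76 + 63 + 13 + 89 + 21) / 13 = 49.9231
Step 2: Compute squared deviations from the mean:
  (11 - 49.9231)^2 = 1515.0059
  (58 - 49.9231)^2 = 65.2367
  (61 - 49.9231)^2 = 122.6982
  (98 - 49.9231)^2 = 2311.3905
  (13 - 49.9231)^2 = 1363.3136
  (34 - 49.9231)^2 = 253.5444
  (85 - 49.9231)^2 = 1230.3905
  (27 - 49.9231)^2 = 525.4675
  (76 - 49.9231)^2 = 680.0059
  (63 - 49.9231)^2 = 171.0059
  (13 - 49.9231)^2 = 1363.3136
  (89 - 49.9231)^2 = 1527.0059
  (21 - 49.9231)^2 = 836.5444
Step 3: Sum of squared deviations = 11964.9231
Step 4: Population variance = 11964.9231 / 13 = 920.3787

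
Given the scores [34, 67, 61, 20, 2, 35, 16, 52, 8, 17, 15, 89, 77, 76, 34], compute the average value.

40.2

Step 1: Sum all values: 34 + 67 + 61 + 20 + 2 + 35 + 16 + 52 + 8 + 17 + 15 + 89 + 77 + 76 + 34 = 603
Step 2: Count the number of values: n = 15
Step 3: Mean = sum / n = 603 / 15 = 40.2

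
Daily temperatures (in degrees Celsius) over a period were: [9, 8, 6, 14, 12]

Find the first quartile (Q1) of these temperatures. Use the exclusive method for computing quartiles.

7

Step 1: Sort the data: [6, 8, 9, 12, 14]
Step 2: n = 5
Step 3: Using the exclusive quartile method:
  Q1 = 7
  Q2 (median) = 9
  Q3 = 13
  IQR = Q3 - Q1 = 13 - 7 = 6
Step 4: Q1 = 7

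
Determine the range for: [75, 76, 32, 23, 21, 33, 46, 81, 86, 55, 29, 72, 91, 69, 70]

70

Step 1: Identify the maximum value: max = 91
Step 2: Identify the minimum value: min = 21
Step 3: Range = max - min = 91 - 21 = 70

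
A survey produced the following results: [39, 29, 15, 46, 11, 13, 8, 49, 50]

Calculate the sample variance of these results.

305.8611

Step 1: Compute the mean: (39 + 29 + 15 + 46 + 11 + 13 + 8 + 49 + 50) / 9 = 28.8889
Step 2: Compute squared deviations from the mean:
  (39 - 28.8889)^2 = 102.2346
  (29 - 28.8889)^2 = 0.0123
  (15 - 28.8889)^2 = 192.9012
  (46 - 28.8889)^2 = 292.7901
  (11 - 28.8889)^2 = 320.0123
  (13 - 28.8889)^2 = 252.4568
  (8 - 28.8889)^2 = 436.3457
  (49 - 28.8889)^2 = 404.4568
  (50 - 28.8889)^2 = 445.679
Step 3: Sum of squared deviations = 2446.8889
Step 4: Sample variance = 2446.8889 / 8 = 305.8611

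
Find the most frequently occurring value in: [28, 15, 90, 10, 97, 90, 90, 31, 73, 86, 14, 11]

90

Step 1: Count the frequency of each value:
  10: appears 1 time(s)
  11: appears 1 time(s)
  14: appears 1 time(s)
  15: appears 1 time(s)
  28: appears 1 time(s)
  31: appears 1 time(s)
  73: appears 1 time(s)
  86: appears 1 time(s)
  90: appears 3 time(s)
  97: appears 1 time(s)
Step 2: The value 90 appears most frequently (3 times).
Step 3: Mode = 90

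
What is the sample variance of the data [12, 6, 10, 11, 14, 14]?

8.9667

Step 1: Compute the mean: (12 + 6 + 10 + 11 + 14 + 14) / 6 = 11.1667
Step 2: Compute squared deviations from the mean:
  (12 - 11.1667)^2 = 0.6944
  (6 - 11.1667)^2 = 26.6944
  (10 - 11.1667)^2 = 1.3611
  (11 - 11.1667)^2 = 0.0278
  (14 - 11.1667)^2 = 8.0278
  (14 - 11.1667)^2 = 8.0278
Step 3: Sum of squared deviations = 44.8333
Step 4: Sample variance = 44.8333 / 5 = 8.9667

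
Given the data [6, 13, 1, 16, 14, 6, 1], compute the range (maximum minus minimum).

15

Step 1: Identify the maximum value: max = 16
Step 2: Identify the minimum value: min = 1
Step 3: Range = max - min = 16 - 1 = 15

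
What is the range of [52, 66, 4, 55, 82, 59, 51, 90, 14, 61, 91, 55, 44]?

87

Step 1: Identify the maximum value: max = 91
Step 2: Identify the minimum value: min = 4
Step 3: Range = max - min = 91 - 4 = 87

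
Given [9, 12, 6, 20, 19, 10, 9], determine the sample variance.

28.4762

Step 1: Compute the mean: (9 + 12 + 6 + 20 + 19 + 10 + 9) / 7 = 12.1429
Step 2: Compute squared deviations from the mean:
  (9 - 12.1429)^2 = 9.8776
  (12 - 12.1429)^2 = 0.0204
  (6 - 12.1429)^2 = 37.7347
  (20 - 12.1429)^2 = 61.7347
  (19 - 12.1429)^2 = 47.0204
  (10 - 12.1429)^2 = 4.5918
  (9 - 12.1429)^2 = 9.8776
Step 3: Sum of squared deviations = 170.8571
Step 4: Sample variance = 170.8571 / 6 = 28.4762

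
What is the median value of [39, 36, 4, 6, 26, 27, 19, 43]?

26.5

Step 1: Sort the data in ascending order: [4, 6, 19, 26, 27, 36, 39, 43]
Step 2: The number of values is n = 8.
Step 3: Since n is even, the median is the average of positions 4 and 5:
  Median = (26 + 27) / 2 = 26.5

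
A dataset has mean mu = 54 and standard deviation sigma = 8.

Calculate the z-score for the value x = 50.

-0.5

Step 1: Recall the z-score formula: z = (x - mu) / sigma
Step 2: Substitute values: z = (50 - 54) / 8
Step 3: z = -4 / 8 = -0.5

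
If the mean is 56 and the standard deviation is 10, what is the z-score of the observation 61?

0.5

Step 1: Recall the z-score formula: z = (x - mu) / sigma
Step 2: Substitute values: z = (61 - 56) / 10
Step 3: z = 5 / 10 = 0.5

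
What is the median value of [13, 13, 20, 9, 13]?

13

Step 1: Sort the data in ascending order: [9, 13, 13, 13, 20]
Step 2: The number of values is n = 5.
Step 3: Since n is odd, the median is the middle value at position 3: 13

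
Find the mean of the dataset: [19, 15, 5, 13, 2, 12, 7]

10.4286

Step 1: Sum all values: 19 + 15 + 5 + 13 + 2 + 12 + 7 = 73
Step 2: Count the number of values: n = 7
Step 3: Mean = sum / n = 73 / 7 = 10.4286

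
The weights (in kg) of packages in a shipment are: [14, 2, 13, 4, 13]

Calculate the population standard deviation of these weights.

5.1147

Step 1: Compute the mean: 9.2
Step 2: Sum of squared deviations from the mean: 130.8
Step 3: Population variance = 130.8 / 5 = 26.16
Step 4: Standard deviation = sqrt(26.16) = 5.1147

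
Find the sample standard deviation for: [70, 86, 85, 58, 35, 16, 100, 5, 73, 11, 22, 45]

32.6789

Step 1: Compute the mean: 50.5
Step 2: Sum of squared deviations from the mean: 11747
Step 3: Sample variance = 11747 / 11 = 1067.9091
Step 4: Standard deviation = sqrt(1067.9091) = 32.6789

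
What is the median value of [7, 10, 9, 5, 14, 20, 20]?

10

Step 1: Sort the data in ascending order: [5, 7, 9, 10, 14, 20, 20]
Step 2: The number of values is n = 7.
Step 3: Since n is odd, the median is the middle value at position 4: 10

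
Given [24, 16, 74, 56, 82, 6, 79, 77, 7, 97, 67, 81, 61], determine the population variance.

918.9941

Step 1: Compute the mean: (24 + 16 + 74 + 56 + 82 + 6 + 79 + 77 + 7 + 97 + 67 + 81 + 61) / 13 = 55.9231
Step 2: Compute squared deviations from the mean:
  (24 - 55.9231)^2 = 1019.0828
  (16 - 55.9231)^2 = 1593.8521
  (74 - 55.9231)^2 = 326.7751
  (56 - 55.9231)^2 = 0.0059
  (82 - 55.9231)^2 = 680.0059
  (6 - 55.9231)^2 = 2492.3136
  (79 - 55.9231)^2 = 532.5444
  (77 - 55.9231)^2 = 444.2367
  (7 - 55.9231)^2 = 2393.4675
  (97 - 55.9231)^2 = 1687.3136
  (67 - 55.9231)^2 = 122.6982
  (81 - 55.9231)^2 = 628.8521
  (61 - 55.9231)^2 = 25.7751
Step 3: Sum of squared deviations = 11946.9231
Step 4: Population variance = 11946.9231 / 13 = 918.9941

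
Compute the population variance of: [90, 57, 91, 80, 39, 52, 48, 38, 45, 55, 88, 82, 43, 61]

367.9235

Step 1: Compute the mean: (90 + 57 + 91 + 80 + 39 + 52 + 48 + 38 + 45 + 55 + 88 + 82 + 43 + 61) / 14 = 62.0714
Step 2: Compute squared deviations from the mean:
  (90 - 62.0714)^2 = 780.0051
  (57 - 62.0714)^2 = 25.7194
  (91 - 62.0714)^2 = 836.8622
  (80 - 62.0714)^2 = 321.4337
  (39 - 62.0714)^2 = 532.2908
  (52 - 62.0714)^2 = 101.4337
  (48 - 62.0714)^2 = 198.0051
  (38 - 62.0714)^2 = 579.4337
  (45 - 62.0714)^2 = 291.4337
  (55 - 62.0714)^2 = 50.0051
  (88 - 62.0714)^2 = 672.2908
  (82 - 62.0714)^2 = 397.148
  (43 - 62.0714)^2 = 363.7194
  (61 - 62.0714)^2 = 1.148
Step 3: Sum of squared deviations = 5150.9286
Step 4: Population variance = 5150.9286 / 14 = 367.9235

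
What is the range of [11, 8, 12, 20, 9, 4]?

16

Step 1: Identify the maximum value: max = 20
Step 2: Identify the minimum value: min = 4
Step 3: Range = max - min = 20 - 4 = 16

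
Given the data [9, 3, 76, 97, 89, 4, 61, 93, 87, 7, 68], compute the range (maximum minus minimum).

94

Step 1: Identify the maximum value: max = 97
Step 2: Identify the minimum value: min = 3
Step 3: Range = max - min = 97 - 3 = 94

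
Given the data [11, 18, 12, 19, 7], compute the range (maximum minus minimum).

12

Step 1: Identify the maximum value: max = 19
Step 2: Identify the minimum value: min = 7
Step 3: Range = max - min = 19 - 7 = 12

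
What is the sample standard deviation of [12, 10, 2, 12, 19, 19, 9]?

5.9281

Step 1: Compute the mean: 11.8571
Step 2: Sum of squared deviations from the mean: 210.8571
Step 3: Sample variance = 210.8571 / 6 = 35.1429
Step 4: Standard deviation = sqrt(35.1429) = 5.9281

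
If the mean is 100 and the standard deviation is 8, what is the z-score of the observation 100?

0

Step 1: Recall the z-score formula: z = (x - mu) / sigma
Step 2: Substitute values: z = (100 - 100) / 8
Step 3: z = 0 / 8 = 0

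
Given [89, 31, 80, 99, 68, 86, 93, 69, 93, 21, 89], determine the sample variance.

669.4545

Step 1: Compute the mean: (89 + 31 + 80 + 99 + 68 + 86 + 93 + 69 + 93 + 21 + 89) / 11 = 74.3636
Step 2: Compute squared deviations from the mean:
  (89 - 74.3636)^2 = 214.2231
  (31 - 74.3636)^2 = 1880.405
  (80 - 74.3636)^2 = 31.7686
  (99 - 74.3636)^2 = 606.9504
  (68 - 74.3636)^2 = 40.4959
  (86 - 74.3636)^2 = 135.405
  (93 - 74.3636)^2 = 347.314
  (69 - 74.3636)^2 = 28.7686
  (93 - 74.3636)^2 = 347.314
  (21 - 74.3636)^2 = 2847.6777
  (89 - 74.3636)^2 = 214.2231
Step 3: Sum of squared deviations = 6694.5455
Step 4: Sample variance = 6694.5455 / 10 = 669.4545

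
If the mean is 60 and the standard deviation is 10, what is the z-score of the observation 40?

-2

Step 1: Recall the z-score formula: z = (x - mu) / sigma
Step 2: Substitute values: z = (40 - 60) / 10
Step 3: z = -20 / 10 = -2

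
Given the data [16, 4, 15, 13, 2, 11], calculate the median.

12

Step 1: Sort the data in ascending order: [2, 4, 11, 13, 15, 16]
Step 2: The number of values is n = 6.
Step 3: Since n is even, the median is the average of positions 3 and 4:
  Median = (11 + 13) / 2 = 12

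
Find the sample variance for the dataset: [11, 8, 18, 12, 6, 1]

33.4667

Step 1: Compute the mean: (11 + 8 + 18 + 12 + 6 + 1) / 6 = 9.3333
Step 2: Compute squared deviations from the mean:
  (11 - 9.3333)^2 = 2.7778
  (8 - 9.3333)^2 = 1.7778
  (18 - 9.3333)^2 = 75.1111
  (12 - 9.3333)^2 = 7.1111
  (6 - 9.3333)^2 = 11.1111
  (1 - 9.3333)^2 = 69.4444
Step 3: Sum of squared deviations = 167.3333
Step 4: Sample variance = 167.3333 / 5 = 33.4667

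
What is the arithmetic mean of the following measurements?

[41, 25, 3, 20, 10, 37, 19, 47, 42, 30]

27.4

Step 1: Sum all values: 41 + 25 + 3 + 20 + 10 + 37 + 19 + 47 + 42 + 30 = 274
Step 2: Count the number of values: n = 10
Step 3: Mean = sum / n = 274 / 10 = 27.4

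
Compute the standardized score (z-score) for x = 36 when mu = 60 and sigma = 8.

-3

Step 1: Recall the z-score formula: z = (x - mu) / sigma
Step 2: Substitute values: z = (36 - 60) / 8
Step 3: z = -24 / 8 = -3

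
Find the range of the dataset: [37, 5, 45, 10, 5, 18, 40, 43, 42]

40

Step 1: Identify the maximum value: max = 45
Step 2: Identify the minimum value: min = 5
Step 3: Range = max - min = 45 - 5 = 40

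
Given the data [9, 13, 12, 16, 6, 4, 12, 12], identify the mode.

12

Step 1: Count the frequency of each value:
  4: appears 1 time(s)
  6: appears 1 time(s)
  9: appears 1 time(s)
  12: appears 3 time(s)
  13: appears 1 time(s)
  16: appears 1 time(s)
Step 2: The value 12 appears most frequently (3 times).
Step 3: Mode = 12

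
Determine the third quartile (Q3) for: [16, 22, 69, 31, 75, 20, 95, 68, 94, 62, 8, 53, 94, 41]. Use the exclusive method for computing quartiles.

79.75

Step 1: Sort the data: [8, 16, 20, 22, 31, 41, 53, 62, 68, 69, 75, 94, 94, 95]
Step 2: n = 14
Step 3: Using the exclusive quartile method:
  Q1 = 21.5
  Q2 (median) = 57.5
  Q3 = 79.75
  IQR = Q3 - Q1 = 79.75 - 21.5 = 58.25
Step 4: Q3 = 79.75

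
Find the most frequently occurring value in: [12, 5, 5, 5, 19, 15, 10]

5

Step 1: Count the frequency of each value:
  5: appears 3 time(s)
  10: appears 1 time(s)
  12: appears 1 time(s)
  15: appears 1 time(s)
  19: appears 1 time(s)
Step 2: The value 5 appears most frequently (3 times).
Step 3: Mode = 5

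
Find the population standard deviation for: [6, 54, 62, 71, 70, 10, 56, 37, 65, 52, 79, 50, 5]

24.4214

Step 1: Compute the mean: 47.4615
Step 2: Sum of squared deviations from the mean: 7753.2308
Step 3: Population variance = 7753.2308 / 13 = 596.4024
Step 4: Standard deviation = sqrt(596.4024) = 24.4214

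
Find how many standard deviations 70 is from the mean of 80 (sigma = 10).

-1

Step 1: Recall the z-score formula: z = (x - mu) / sigma
Step 2: Substitute values: z = (70 - 80) / 10
Step 3: z = -10 / 10 = -1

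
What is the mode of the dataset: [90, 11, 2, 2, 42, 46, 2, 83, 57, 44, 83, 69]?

2

Step 1: Count the frequency of each value:
  2: appears 3 time(s)
  11: appears 1 time(s)
  42: appears 1 time(s)
  44: appears 1 time(s)
  46: appears 1 time(s)
  57: appears 1 time(s)
  69: appears 1 time(s)
  83: appears 2 time(s)
  90: appears 1 time(s)
Step 2: The value 2 appears most frequently (3 times).
Step 3: Mode = 2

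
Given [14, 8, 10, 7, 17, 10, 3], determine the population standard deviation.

4.257

Step 1: Compute the mean: 9.8571
Step 2: Sum of squared deviations from the mean: 126.8571
Step 3: Population variance = 126.8571 / 7 = 18.1224
Step 4: Standard deviation = sqrt(18.1224) = 4.257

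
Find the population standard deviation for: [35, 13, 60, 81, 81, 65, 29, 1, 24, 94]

30.4403

Step 1: Compute the mean: 48.3
Step 2: Sum of squared deviations from the mean: 9266.1
Step 3: Population variance = 9266.1 / 10 = 926.61
Step 4: Standard deviation = sqrt(926.61) = 30.4403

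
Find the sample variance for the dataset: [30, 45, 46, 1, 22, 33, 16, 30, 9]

233.9444

Step 1: Compute the mean: (30 + 45 + 46 + 1 + 22 + 33 + 16 + 30 + 9) / 9 = 25.7778
Step 2: Compute squared deviations from the mean:
  (30 - 25.7778)^2 = 17.8272
  (45 - 25.7778)^2 = 369.4938
  (46 - 25.7778)^2 = 408.9383
  (1 - 25.7778)^2 = 613.9383
  (22 - 25.7778)^2 = 14.2716
  (33 - 25.7778)^2 = 52.1605
  (16 - 25.7778)^2 = 95.6049
  (30 - 25.7778)^2 = 17.8272
  (9 - 25.7778)^2 = 281.4938
Step 3: Sum of squared deviations = 1871.5556
Step 4: Sample variance = 1871.5556 / 8 = 233.9444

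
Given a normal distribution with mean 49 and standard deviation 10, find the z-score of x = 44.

-0.5

Step 1: Recall the z-score formula: z = (x - mu) / sigma
Step 2: Substitute values: z = (44 - 49) / 10
Step 3: z = -5 / 10 = -0.5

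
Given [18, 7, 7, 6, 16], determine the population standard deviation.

5.1147

Step 1: Compute the mean: 10.8
Step 2: Sum of squared deviations from the mean: 130.8
Step 3: Population variance = 130.8 / 5 = 26.16
Step 4: Standard deviation = sqrt(26.16) = 5.1147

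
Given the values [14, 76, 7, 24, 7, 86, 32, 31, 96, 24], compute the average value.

39.7

Step 1: Sum all values: 14 + 76 + 7 + 24 + 7 + 86 + 32 + 31 + 96 + 24 = 397
Step 2: Count the number of values: n = 10
Step 3: Mean = sum / n = 397 / 10 = 39.7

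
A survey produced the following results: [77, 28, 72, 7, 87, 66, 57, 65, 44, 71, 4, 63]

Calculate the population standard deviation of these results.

25.9277

Step 1: Compute the mean: 53.4167
Step 2: Sum of squared deviations from the mean: 8066.9167
Step 3: Population variance = 8066.9167 / 12 = 672.2431
Step 4: Standard deviation = sqrt(672.2431) = 25.9277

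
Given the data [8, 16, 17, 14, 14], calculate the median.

14

Step 1: Sort the data in ascending order: [8, 14, 14, 16, 17]
Step 2: The number of values is n = 5.
Step 3: Since n is odd, the median is the middle value at position 3: 14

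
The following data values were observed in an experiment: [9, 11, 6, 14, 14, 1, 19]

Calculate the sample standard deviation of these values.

5.9121

Step 1: Compute the mean: 10.5714
Step 2: Sum of squared deviations from the mean: 209.7143
Step 3: Sample variance = 209.7143 / 6 = 34.9524
Step 4: Standard deviation = sqrt(34.9524) = 5.9121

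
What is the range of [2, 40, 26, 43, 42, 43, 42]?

41

Step 1: Identify the maximum value: max = 43
Step 2: Identify the minimum value: min = 2
Step 3: Range = max - min = 43 - 2 = 41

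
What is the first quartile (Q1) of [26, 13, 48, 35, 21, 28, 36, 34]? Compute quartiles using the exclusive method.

22.25

Step 1: Sort the data: [13, 21, 26, 28, 34, 35, 36, 48]
Step 2: n = 8
Step 3: Using the exclusive quartile method:
  Q1 = 22.25
  Q2 (median) = 31
  Q3 = 35.75
  IQR = Q3 - Q1 = 35.75 - 22.25 = 13.5
Step 4: Q1 = 22.25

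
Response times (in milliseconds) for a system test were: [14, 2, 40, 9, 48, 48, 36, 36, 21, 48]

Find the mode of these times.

48

Step 1: Count the frequency of each value:
  2: appears 1 time(s)
  9: appears 1 time(s)
  14: appears 1 time(s)
  21: appears 1 time(s)
  36: appears 2 time(s)
  40: appears 1 time(s)
  48: appears 3 time(s)
Step 2: The value 48 appears most frequently (3 times).
Step 3: Mode = 48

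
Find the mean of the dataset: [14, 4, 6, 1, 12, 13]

8.3333

Step 1: Sum all values: 14 + 4 + 6 + 1 + 12 + 13 = 50
Step 2: Count the number of values: n = 6
Step 3: Mean = sum / n = 50 / 6 = 8.3333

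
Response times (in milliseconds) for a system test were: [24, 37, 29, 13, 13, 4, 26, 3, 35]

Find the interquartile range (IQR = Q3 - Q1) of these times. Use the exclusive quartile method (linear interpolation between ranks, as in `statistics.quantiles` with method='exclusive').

23.5

Step 1: Sort the data: [3, 4, 13, 13, 24, 26, 29, 35, 37]
Step 2: n = 9
Step 3: Using the exclusive quartile method:
  Q1 = 8.5
  Q2 (median) = 24
  Q3 = 32
  IQR = Q3 - Q1 = 32 - 8.5 = 23.5
Step 4: IQR = 23.5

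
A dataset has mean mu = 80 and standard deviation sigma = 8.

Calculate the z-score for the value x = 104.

3

Step 1: Recall the z-score formula: z = (x - mu) / sigma
Step 2: Substitute values: z = (104 - 80) / 8
Step 3: z = 24 / 8 = 3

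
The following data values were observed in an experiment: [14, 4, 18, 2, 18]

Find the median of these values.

14

Step 1: Sort the data in ascending order: [2, 4, 14, 18, 18]
Step 2: The number of values is n = 5.
Step 3: Since n is odd, the median is the middle value at position 3: 14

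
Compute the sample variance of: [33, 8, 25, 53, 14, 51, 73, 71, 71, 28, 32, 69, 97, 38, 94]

774.981

Step 1: Compute the mean: (33 + 8 + 25 + 53 + 14 + 51 + 73 + 71 + 71 + 28 + 32 + 69 + 97 + 38 + 94) / 15 = 50.4667
Step 2: Compute squared deviations from the mean:
  (33 - 50.4667)^2 = 305.0844
  (8 - 50.4667)^2 = 1803.4178
  (25 - 50.4667)^2 = 648.5511
  (53 - 50.4667)^2 = 6.4178
  (14 - 50.4667)^2 = 1329.8178
  (51 - 50.4667)^2 = 0.2844
  (73 - 50.4667)^2 = 507.7511
  (71 - 50.4667)^2 = 421.6178
  (71 - 50.4667)^2 = 421.6178
  (28 - 50.4667)^2 = 504.7511
  (32 - 50.4667)^2 = 341.0178
  (69 - 50.4667)^2 = 343.4844
  (97 - 50.4667)^2 = 2165.3511
  (38 - 50.4667)^2 = 155.4178
  (94 - 50.4667)^2 = 1895.1511
Step 3: Sum of squared deviations = 10849.7333
Step 4: Sample variance = 10849.7333 / 14 = 774.981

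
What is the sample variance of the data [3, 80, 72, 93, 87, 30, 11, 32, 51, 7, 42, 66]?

1015.4242

Step 1: Compute the mean: (3 + 80 + 72 + 93 + 87 + 30 + 11 + 32 + 51 + 7 + 42 + 66) / 12 = 47.8333
Step 2: Compute squared deviations from the mean:
  (3 - 47.8333)^2 = 2010.0278
  (80 - 47.8333)^2 = 1034.6944
  (72 - 47.8333)^2 = 584.0278
  (93 - 47.8333)^2 = 2040.0278
  (87 - 47.8333)^2 = 1534.0278
  (30 - 47.8333)^2 = 318.0278
  (11 - 47.8333)^2 = 1356.6944
  (32 - 47.8333)^2 = 250.6944
  (51 - 47.8333)^2 = 10.0278
  (7 - 47.8333)^2 = 1667.3611
  (42 - 47.8333)^2 = 34.0278
  (66 - 47.8333)^2 = 330.0278
Step 3: Sum of squared deviations = 11169.6667
Step 4: Sample variance = 11169.6667 / 11 = 1015.4242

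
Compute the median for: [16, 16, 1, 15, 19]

16

Step 1: Sort the data in ascending order: [1, 15, 16, 16, 19]
Step 2: The number of values is n = 5.
Step 3: Since n is odd, the median is the middle value at position 3: 16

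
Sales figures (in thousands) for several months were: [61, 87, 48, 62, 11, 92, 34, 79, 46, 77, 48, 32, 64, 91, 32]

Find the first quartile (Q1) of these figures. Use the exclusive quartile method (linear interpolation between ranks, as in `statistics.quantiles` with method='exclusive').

34

Step 1: Sort the data: [11, 32, 32, 34, 46, 48, 48, 61, 62, 64, 77, 79, 87, 91, 92]
Step 2: n = 15
Step 3: Using the exclusive quartile method:
  Q1 = 34
  Q2 (median) = 61
  Q3 = 79
  IQR = Q3 - Q1 = 79 - 34 = 45
Step 4: Q1 = 34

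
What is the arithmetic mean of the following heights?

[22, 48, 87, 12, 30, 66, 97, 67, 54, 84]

56.7

Step 1: Sum all values: 22 + 48 + 87 + 12 + 30 + 66 + 97 + 67 + 54 + 84 = 567
Step 2: Count the number of values: n = 10
Step 3: Mean = sum / n = 567 / 10 = 56.7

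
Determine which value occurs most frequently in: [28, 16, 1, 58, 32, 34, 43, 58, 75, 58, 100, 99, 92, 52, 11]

58

Step 1: Count the frequency of each value:
  1: appears 1 time(s)
  11: appears 1 time(s)
  16: appears 1 time(s)
  28: appears 1 time(s)
  32: appears 1 time(s)
  34: appears 1 time(s)
  43: appears 1 time(s)
  52: appears 1 time(s)
  58: appears 3 time(s)
  75: appears 1 time(s)
  92: appears 1 time(s)
  99: appears 1 time(s)
  100: appears 1 time(s)
Step 2: The value 58 appears most frequently (3 times).
Step 3: Mode = 58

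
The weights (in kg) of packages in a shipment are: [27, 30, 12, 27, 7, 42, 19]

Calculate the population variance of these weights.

119.102

Step 1: Compute the mean: (27 + 30 + 12 + 27 + 7 + 42 + 19) / 7 = 23.4286
Step 2: Compute squared deviations from the mean:
  (27 - 23.4286)^2 = 12.7551
  (30 - 23.4286)^2 = 43.1837
  (12 - 23.4286)^2 = 130.6122
  (27 - 23.4286)^2 = 12.7551
  (7 - 23.4286)^2 = 269.898
  (42 - 23.4286)^2 = 344.898
  (19 - 23.4286)^2 = 19.6122
Step 3: Sum of squared deviations = 833.7143
Step 4: Population variance = 833.7143 / 7 = 119.102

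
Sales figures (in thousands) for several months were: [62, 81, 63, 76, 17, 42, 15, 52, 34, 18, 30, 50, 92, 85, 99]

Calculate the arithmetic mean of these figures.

54.4

Step 1: Sum all values: 62 + 81 + 63 + 76 + 17 + 42 + 15 + 52 + 34 + 18 + 30 + 50 + 92 + 85 + 99 = 816
Step 2: Count the number of values: n = 15
Step 3: Mean = sum / n = 816 / 15 = 54.4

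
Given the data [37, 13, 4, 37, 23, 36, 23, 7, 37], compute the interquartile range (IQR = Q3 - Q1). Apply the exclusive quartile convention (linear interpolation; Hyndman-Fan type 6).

27

Step 1: Sort the data: [4, 7, 13, 23, 23, 36, 37, 37, 37]
Step 2: n = 9
Step 3: Using the exclusive quartile method:
  Q1 = 10
  Q2 (median) = 23
  Q3 = 37
  IQR = Q3 - Q1 = 37 - 10 = 27
Step 4: IQR = 27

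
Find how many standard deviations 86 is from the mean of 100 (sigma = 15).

-0.9333

Step 1: Recall the z-score formula: z = (x - mu) / sigma
Step 2: Substitute values: z = (86 - 100) / 15
Step 3: z = -14 / 15 = -0.9333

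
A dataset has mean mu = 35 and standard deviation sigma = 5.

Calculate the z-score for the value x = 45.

2

Step 1: Recall the z-score formula: z = (x - mu) / sigma
Step 2: Substitute values: z = (45 - 35) / 5
Step 3: z = 10 / 5 = 2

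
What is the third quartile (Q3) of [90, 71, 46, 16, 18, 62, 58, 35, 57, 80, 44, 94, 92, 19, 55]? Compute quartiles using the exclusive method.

80

Step 1: Sort the data: [16, 18, 19, 35, 44, 46, 55, 57, 58, 62, 71, 80, 90, 92, 94]
Step 2: n = 15
Step 3: Using the exclusive quartile method:
  Q1 = 35
  Q2 (median) = 57
  Q3 = 80
  IQR = Q3 - Q1 = 80 - 35 = 45
Step 4: Q3 = 80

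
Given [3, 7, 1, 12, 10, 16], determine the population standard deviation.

5.1451

Step 1: Compute the mean: 8.1667
Step 2: Sum of squared deviations from the mean: 158.8333
Step 3: Population variance = 158.8333 / 6 = 26.4722
Step 4: Standard deviation = sqrt(26.4722) = 5.1451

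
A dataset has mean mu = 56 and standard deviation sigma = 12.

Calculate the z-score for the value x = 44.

-1

Step 1: Recall the z-score formula: z = (x - mu) / sigma
Step 2: Substitute values: z = (44 - 56) / 12
Step 3: z = -12 / 12 = -1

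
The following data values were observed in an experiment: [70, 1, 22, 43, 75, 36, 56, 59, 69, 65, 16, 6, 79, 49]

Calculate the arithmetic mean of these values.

46.1429

Step 1: Sum all values: 70 + 1 + 22 + 43 + 75 + 36 + 56 + 59 + 69 + 65 + 16 + 6 + 79 + 49 = 646
Step 2: Count the number of values: n = 14
Step 3: Mean = sum / n = 646 / 14 = 46.1429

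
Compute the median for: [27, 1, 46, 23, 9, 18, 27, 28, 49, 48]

27

Step 1: Sort the data in ascending order: [1, 9, 18, 23, 27, 27, 28, 46, 48, 49]
Step 2: The number of values is n = 10.
Step 3: Since n is even, the median is the average of positions 5 and 6:
  Median = (27 + 27) / 2 = 27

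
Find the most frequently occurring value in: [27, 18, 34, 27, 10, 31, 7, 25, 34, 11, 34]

34

Step 1: Count the frequency of each value:
  7: appears 1 time(s)
  10: appears 1 time(s)
  11: appears 1 time(s)
  18: appears 1 time(s)
  25: appears 1 time(s)
  27: appears 2 time(s)
  31: appears 1 time(s)
  34: appears 3 time(s)
Step 2: The value 34 appears most frequently (3 times).
Step 3: Mode = 34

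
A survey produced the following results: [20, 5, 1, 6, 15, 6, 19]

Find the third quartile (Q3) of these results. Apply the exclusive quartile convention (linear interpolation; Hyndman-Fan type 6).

19

Step 1: Sort the data: [1, 5, 6, 6, 15, 19, 20]
Step 2: n = 7
Step 3: Using the exclusive quartile method:
  Q1 = 5
  Q2 (median) = 6
  Q3 = 19
  IQR = Q3 - Q1 = 19 - 5 = 14
Step 4: Q3 = 19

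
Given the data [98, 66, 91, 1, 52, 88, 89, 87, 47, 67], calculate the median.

77

Step 1: Sort the data in ascending order: [1, 47, 52, 66, 67, 87, 88, 89, 91, 98]
Step 2: The number of values is n = 10.
Step 3: Since n is even, the median is the average of positions 5 and 6:
  Median = (67 + 87) / 2 = 77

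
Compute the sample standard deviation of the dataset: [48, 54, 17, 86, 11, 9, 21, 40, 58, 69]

26.2807

Step 1: Compute the mean: 41.3
Step 2: Sum of squared deviations from the mean: 6216.1
Step 3: Sample variance = 6216.1 / 9 = 690.6778
Step 4: Standard deviation = sqrt(690.6778) = 26.2807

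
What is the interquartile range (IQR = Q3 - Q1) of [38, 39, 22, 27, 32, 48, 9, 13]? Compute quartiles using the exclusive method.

23.5

Step 1: Sort the data: [9, 13, 22, 27, 32, 38, 39, 48]
Step 2: n = 8
Step 3: Using the exclusive quartile method:
  Q1 = 15.25
  Q2 (median) = 29.5
  Q3 = 38.75
  IQR = Q3 - Q1 = 38.75 - 15.25 = 23.5
Step 4: IQR = 23.5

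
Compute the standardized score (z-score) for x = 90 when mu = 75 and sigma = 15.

1

Step 1: Recall the z-score formula: z = (x - mu) / sigma
Step 2: Substitute values: z = (90 - 75) / 15
Step 3: z = 15 / 15 = 1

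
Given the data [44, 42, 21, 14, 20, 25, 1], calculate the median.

21

Step 1: Sort the data in ascending order: [1, 14, 20, 21, 25, 42, 44]
Step 2: The number of values is n = 7.
Step 3: Since n is odd, the median is the middle value at position 4: 21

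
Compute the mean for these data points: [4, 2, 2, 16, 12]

7.2

Step 1: Sum all values: 4 + 2 + 2 + 16 + 12 = 36
Step 2: Count the number of values: n = 5
Step 3: Mean = sum / n = 36 / 5 = 7.2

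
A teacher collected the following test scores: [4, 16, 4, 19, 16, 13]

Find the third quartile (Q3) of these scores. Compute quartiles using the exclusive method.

16.75

Step 1: Sort the data: [4, 4, 13, 16, 16, 19]
Step 2: n = 6
Step 3: Using the exclusive quartile method:
  Q1 = 4
  Q2 (median) = 14.5
  Q3 = 16.75
  IQR = Q3 - Q1 = 16.75 - 4 = 12.75
Step 4: Q3 = 16.75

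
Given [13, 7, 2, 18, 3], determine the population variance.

37.04

Step 1: Compute the mean: (13 + 7 + 2 + 18 + 3) / 5 = 8.6
Step 2: Compute squared deviations from the mean:
  (13 - 8.6)^2 = 19.36
  (7 - 8.6)^2 = 2.56
  (2 - 8.6)^2 = 43.56
  (18 - 8.6)^2 = 88.36
  (3 - 8.6)^2 = 31.36
Step 3: Sum of squared deviations = 185.2
Step 4: Population variance = 185.2 / 5 = 37.04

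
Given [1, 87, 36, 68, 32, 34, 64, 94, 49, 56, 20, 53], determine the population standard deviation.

25.731

Step 1: Compute the mean: 49.5
Step 2: Sum of squared deviations from the mean: 7945
Step 3: Population variance = 7945 / 12 = 662.0833
Step 4: Standard deviation = sqrt(662.0833) = 25.731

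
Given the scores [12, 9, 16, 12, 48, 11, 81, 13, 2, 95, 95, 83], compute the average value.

39.75

Step 1: Sum all values: 12 + 9 + 16 + 12 + 48 + 11 + 81 + 13 + 2 + 95 + 95 + 83 = 477
Step 2: Count the number of values: n = 12
Step 3: Mean = sum / n = 477 / 12 = 39.75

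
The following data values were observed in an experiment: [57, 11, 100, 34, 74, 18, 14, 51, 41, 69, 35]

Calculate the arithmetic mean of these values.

45.8182

Step 1: Sum all values: 57 + 11 + 100 + 34 + 74 + 18 + 14 + 51 + 41 + 69 + 35 = 504
Step 2: Count the number of values: n = 11
Step 3: Mean = sum / n = 504 / 11 = 45.8182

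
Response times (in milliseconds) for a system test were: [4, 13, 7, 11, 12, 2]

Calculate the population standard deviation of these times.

4.1399

Step 1: Compute the mean: 8.1667
Step 2: Sum of squared deviations from the mean: 102.8333
Step 3: Population variance = 102.8333 / 6 = 17.1389
Step 4: Standard deviation = sqrt(17.1389) = 4.1399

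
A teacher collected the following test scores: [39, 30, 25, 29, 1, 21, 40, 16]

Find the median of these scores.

27

Step 1: Sort the data in ascending order: [1, 16, 21, 25, 29, 30, 39, 40]
Step 2: The number of values is n = 8.
Step 3: Since n is even, the median is the average of positions 4 and 5:
  Median = (25 + 29) / 2 = 27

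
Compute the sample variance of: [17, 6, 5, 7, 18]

40.3

Step 1: Compute the mean: (17 + 6 + 5 + 7 + 18) / 5 = 10.6
Step 2: Compute squared deviations from the mean:
  (17 - 10.6)^2 = 40.96
  (6 - 10.6)^2 = 21.16
  (5 - 10.6)^2 = 31.36
  (7 - 10.6)^2 = 12.96
  (18 - 10.6)^2 = 54.76
Step 3: Sum of squared deviations = 161.2
Step 4: Sample variance = 161.2 / 4 = 40.3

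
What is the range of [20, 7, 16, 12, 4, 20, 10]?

16

Step 1: Identify the maximum value: max = 20
Step 2: Identify the minimum value: min = 4
Step 3: Range = max - min = 20 - 4 = 16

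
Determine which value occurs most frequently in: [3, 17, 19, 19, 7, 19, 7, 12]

19

Step 1: Count the frequency of each value:
  3: appears 1 time(s)
  7: appears 2 time(s)
  12: appears 1 time(s)
  17: appears 1 time(s)
  19: appears 3 time(s)
Step 2: The value 19 appears most frequently (3 times).
Step 3: Mode = 19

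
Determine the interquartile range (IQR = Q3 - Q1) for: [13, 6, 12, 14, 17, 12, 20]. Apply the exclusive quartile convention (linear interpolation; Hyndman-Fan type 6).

5

Step 1: Sort the data: [6, 12, 12, 13, 14, 17, 20]
Step 2: n = 7
Step 3: Using the exclusive quartile method:
  Q1 = 12
  Q2 (median) = 13
  Q3 = 17
  IQR = Q3 - Q1 = 17 - 12 = 5
Step 4: IQR = 5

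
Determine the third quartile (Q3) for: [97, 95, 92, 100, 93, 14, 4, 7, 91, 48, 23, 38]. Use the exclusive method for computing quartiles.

94.5

Step 1: Sort the data: [4, 7, 14, 23, 38, 48, 91, 92, 93, 95, 97, 100]
Step 2: n = 12
Step 3: Using the exclusive quartile method:
  Q1 = 16.25
  Q2 (median) = 69.5
  Q3 = 94.5
  IQR = Q3 - Q1 = 94.5 - 16.25 = 78.25
Step 4: Q3 = 94.5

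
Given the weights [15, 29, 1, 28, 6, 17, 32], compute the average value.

18.2857

Step 1: Sum all values: 15 + 29 + 1 + 28 + 6 + 17 + 32 = 128
Step 2: Count the number of values: n = 7
Step 3: Mean = sum / n = 128 / 7 = 18.2857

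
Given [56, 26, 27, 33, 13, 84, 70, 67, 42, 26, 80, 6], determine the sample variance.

701.0606

Step 1: Compute the mean: (56 + 26 + 27 + 33 + 13 + 84 + 70 + 67 + 42 + 26 + 80 + 6) / 12 = 44.1667
Step 2: Compute squared deviations from the mean:
  (56 - 44.1667)^2 = 140.0278
  (26 - 44.1667)^2 = 330.0278
  (27 - 44.1667)^2 = 294.6944
  (33 - 44.1667)^2 = 124.6944
  (13 - 44.1667)^2 = 971.3611
  (84 - 44.1667)^2 = 1586.6944
  (70 - 44.1667)^2 = 667.3611
  (67 - 44.1667)^2 = 521.3611
  (42 - 44.1667)^2 = 4.6944
  (26 - 44.1667)^2 = 330.0278
  (80 - 44.1667)^2 = 1284.0278
  (6 - 44.1667)^2 = 1456.6944
Step 3: Sum of squared deviations = 7711.6667
Step 4: Sample variance = 7711.6667 / 11 = 701.0606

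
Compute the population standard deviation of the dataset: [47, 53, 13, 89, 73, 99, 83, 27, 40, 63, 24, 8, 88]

29.5597

Step 1: Compute the mean: 54.3846
Step 2: Sum of squared deviations from the mean: 11359.0769
Step 3: Population variance = 11359.0769 / 13 = 873.7751
Step 4: Standard deviation = sqrt(873.7751) = 29.5597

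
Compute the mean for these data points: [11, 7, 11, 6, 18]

10.6

Step 1: Sum all values: 11 + 7 + 11 + 6 + 18 = 53
Step 2: Count the number of values: n = 5
Step 3: Mean = sum / n = 53 / 5 = 10.6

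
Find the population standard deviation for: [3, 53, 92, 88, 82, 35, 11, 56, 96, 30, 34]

31.5107

Step 1: Compute the mean: 52.7273
Step 2: Sum of squared deviations from the mean: 10922.1818
Step 3: Population variance = 10922.1818 / 11 = 992.9256
Step 4: Standard deviation = sqrt(992.9256) = 31.5107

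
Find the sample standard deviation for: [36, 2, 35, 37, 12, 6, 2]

16.6519

Step 1: Compute the mean: 18.5714
Step 2: Sum of squared deviations from the mean: 1663.7143
Step 3: Sample variance = 1663.7143 / 6 = 277.2857
Step 4: Standard deviation = sqrt(277.2857) = 16.6519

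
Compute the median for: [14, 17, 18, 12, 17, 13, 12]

14

Step 1: Sort the data in ascending order: [12, 12, 13, 14, 17, 17, 18]
Step 2: The number of values is n = 7.
Step 3: Since n is odd, the median is the middle value at position 4: 14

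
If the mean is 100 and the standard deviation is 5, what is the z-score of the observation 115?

3

Step 1: Recall the z-score formula: z = (x - mu) / sigma
Step 2: Substitute values: z = (115 - 100) / 5
Step 3: z = 15 / 5 = 3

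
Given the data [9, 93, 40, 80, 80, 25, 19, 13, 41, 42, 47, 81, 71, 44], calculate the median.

43

Step 1: Sort the data in ascending order: [9, 13, 19, 25, 40, 41, 42, 44, 47, 71, 80, 80, 81, 93]
Step 2: The number of values is n = 14.
Step 3: Since n is even, the median is the average of positions 7 and 8:
  Median = (42 + 44) / 2 = 43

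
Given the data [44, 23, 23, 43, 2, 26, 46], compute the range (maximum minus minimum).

44

Step 1: Identify the maximum value: max = 46
Step 2: Identify the minimum value: min = 2
Step 3: Range = max - min = 46 - 2 = 44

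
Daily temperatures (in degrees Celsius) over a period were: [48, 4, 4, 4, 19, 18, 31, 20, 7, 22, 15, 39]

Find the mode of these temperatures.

4

Step 1: Count the frequency of each value:
  4: appears 3 time(s)
  7: appears 1 time(s)
  15: appears 1 time(s)
  18: appears 1 time(s)
  19: appears 1 time(s)
  20: appears 1 time(s)
  22: appears 1 time(s)
  31: appears 1 time(s)
  39: appears 1 time(s)
  48: appears 1 time(s)
Step 2: The value 4 appears most frequently (3 times).
Step 3: Mode = 4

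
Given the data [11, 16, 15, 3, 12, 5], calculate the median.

11.5

Step 1: Sort the data in ascending order: [3, 5, 11, 12, 15, 16]
Step 2: The number of values is n = 6.
Step 3: Since n is even, the median is the average of positions 3 and 4:
  Median = (11 + 12) / 2 = 11.5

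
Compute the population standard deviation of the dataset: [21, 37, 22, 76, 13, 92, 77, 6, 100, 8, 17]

34.41

Step 1: Compute the mean: 42.6364
Step 2: Sum of squared deviations from the mean: 13024.5455
Step 3: Population variance = 13024.5455 / 11 = 1184.0496
Step 4: Standard deviation = sqrt(1184.0496) = 34.41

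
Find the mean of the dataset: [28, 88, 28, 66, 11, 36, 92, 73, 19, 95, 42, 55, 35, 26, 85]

51.9333

Step 1: Sum all values: 28 + 88 + 28 + 66 + 11 + 36 + 92 + 73 + 19 + 95 + 42 + 55 + 35 + 26 + 85 = 779
Step 2: Count the number of values: n = 15
Step 3: Mean = sum / n = 779 / 15 = 51.9333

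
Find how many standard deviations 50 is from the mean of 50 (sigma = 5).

0

Step 1: Recall the z-score formula: z = (x - mu) / sigma
Step 2: Substitute values: z = (50 - 50) / 5
Step 3: z = 0 / 5 = 0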